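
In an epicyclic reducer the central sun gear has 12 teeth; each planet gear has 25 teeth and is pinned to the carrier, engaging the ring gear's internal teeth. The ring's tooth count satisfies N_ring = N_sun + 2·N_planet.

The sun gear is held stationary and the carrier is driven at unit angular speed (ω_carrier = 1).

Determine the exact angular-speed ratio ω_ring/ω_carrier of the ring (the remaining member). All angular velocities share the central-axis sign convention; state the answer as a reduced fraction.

37/31

N_ring = 12 + 2·25 = 62
12(ω_s−ω_c) = −62(ω_r−ω_c),  ω_s=0, ω_c=1
ω_r = 1 − (12/62)(0−1) = 37/31
ω_r/ω_c = 37/31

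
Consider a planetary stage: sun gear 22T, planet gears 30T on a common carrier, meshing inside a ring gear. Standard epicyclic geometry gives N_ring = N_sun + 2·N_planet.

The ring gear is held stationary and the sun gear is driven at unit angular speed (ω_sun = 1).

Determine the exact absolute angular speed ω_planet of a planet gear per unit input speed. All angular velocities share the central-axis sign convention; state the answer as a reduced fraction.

-11/30

N_ring = 22 + 2·30 = 82
22(ω_s−ω_c) = −82(ω_r−ω_c),  ω_r=0, ω_s=1
22(1−ω_c) = −82(0−ω_c)  ⇒  104ω_c = 22  ⇒  ω_c = 11/52
sun–planet: 22·(1−11/52) = −30·(ω_p−ω_c)  ⇒  ω_p−ω_c = −(22/30)·(41/52) = -451/780
ω_p = 11/52 − 451/780 = -11/30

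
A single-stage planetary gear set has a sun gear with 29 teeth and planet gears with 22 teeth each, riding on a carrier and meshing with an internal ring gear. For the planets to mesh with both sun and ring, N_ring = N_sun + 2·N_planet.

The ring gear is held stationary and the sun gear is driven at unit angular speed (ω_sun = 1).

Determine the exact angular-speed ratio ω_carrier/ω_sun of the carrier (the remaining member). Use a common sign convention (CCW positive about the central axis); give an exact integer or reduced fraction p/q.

N_ring = 29 + 2·22 = 73
29(ω_s−ω_c) = −73(ω_r−ω_c),  ω_r=0, ω_s=1
29(1−ω_c) = −73(0−ω_c)  ⇒  102ω_c = 29  ⇒  ω_c = 29/102
ω_c/ω_s = 29/102

29/102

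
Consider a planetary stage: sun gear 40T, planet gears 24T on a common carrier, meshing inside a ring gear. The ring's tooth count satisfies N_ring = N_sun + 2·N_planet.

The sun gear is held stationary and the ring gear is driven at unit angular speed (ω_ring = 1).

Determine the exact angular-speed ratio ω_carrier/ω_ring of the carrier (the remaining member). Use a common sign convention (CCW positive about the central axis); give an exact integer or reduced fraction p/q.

11/16

N_ring = 40 + 2·24 = 88
40(ω_s−ω_c) = −88(ω_r−ω_c),  ω_s=0, ω_r=1
40(0−ω_c) = −88(1−ω_c)  ⇒  128ω_c = 88  ⇒  ω_c = 11/16
ω_c/ω_r = 11/16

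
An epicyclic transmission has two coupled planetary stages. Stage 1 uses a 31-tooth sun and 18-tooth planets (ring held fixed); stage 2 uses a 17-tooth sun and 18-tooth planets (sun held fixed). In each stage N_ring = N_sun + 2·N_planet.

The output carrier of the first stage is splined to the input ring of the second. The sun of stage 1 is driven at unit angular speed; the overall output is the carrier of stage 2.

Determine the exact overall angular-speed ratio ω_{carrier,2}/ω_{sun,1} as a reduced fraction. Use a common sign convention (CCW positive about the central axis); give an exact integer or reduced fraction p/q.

1643/6860

Stage 1: N_ring = 31 + 2·18 = 67
Stage 1: 31(ω_s−ω_c) = −67(ω_r−ω_c),  ω_r=0, ω_s=1
Stage 1: 31(1−ω_c) = −67(0−ω_c)  ⇒  98ω_c = 31  ⇒  ω_c = 31/98
  ⇒ ω_c¹/ω_s¹ = 31/98
Stage 2: N_ring = 17 + 2·18 = 53
Stage 2: 17(ω_s−ω_c) = −53(ω_r−ω_c),  ω_s=0, ω_r=1
Stage 2: 17(0−ω_c) = −53(1−ω_c)  ⇒  70ω_c = 53  ⇒  ω_c = 53/70
  ⇒ ω_c²/ω_r² = 53/70
Coupling ω_r² = ω_c¹ ⇒ overall = 31/98 × 53/70 = 1643/6860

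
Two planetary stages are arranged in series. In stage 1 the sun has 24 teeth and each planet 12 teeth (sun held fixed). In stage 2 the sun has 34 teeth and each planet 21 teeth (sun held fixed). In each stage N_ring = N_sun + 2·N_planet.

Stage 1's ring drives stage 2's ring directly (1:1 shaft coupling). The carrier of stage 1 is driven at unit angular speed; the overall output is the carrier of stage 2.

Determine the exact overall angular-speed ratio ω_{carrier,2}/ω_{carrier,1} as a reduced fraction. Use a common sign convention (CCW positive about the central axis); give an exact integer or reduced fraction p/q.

57/55

Stage 1: N_ring = 24 + 2·12 = 48
Stage 1: 24(ω_s−ω_c) = −48(ω_r−ω_c),  ω_s=0, ω_c=1
Stage 1: ω_r = 1 − (24/48)(0−1) = 3/2
  ⇒ ω_r¹/ω_c¹ = 3/2
Stage 2: N_ring = 34 + 2·21 = 76
Stage 2: 34(ω_s−ω_c) = −76(ω_r−ω_c),  ω_s=0, ω_r=1
Stage 2: 34(0−ω_c) = −76(1−ω_c)  ⇒  110ω_c = 76  ⇒  ω_c = 38/55
  ⇒ ω_c²/ω_r² = 38/55
Coupling ω_r² = ω_r¹ ⇒ overall = 3/2 × 38/55 = 57/55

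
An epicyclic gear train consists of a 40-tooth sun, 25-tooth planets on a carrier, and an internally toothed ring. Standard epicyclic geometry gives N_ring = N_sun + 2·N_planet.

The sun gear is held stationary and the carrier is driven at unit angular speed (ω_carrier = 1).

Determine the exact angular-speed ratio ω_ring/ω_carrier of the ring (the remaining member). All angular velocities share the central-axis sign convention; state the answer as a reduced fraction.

N_ring = 40 + 2·25 = 90
40(ω_s−ω_c) = −90(ω_r−ω_c),  ω_s=0, ω_c=1
ω_r = 1 − (40/90)(0−1) = 13/9
ω_r/ω_c = 13/9

13/9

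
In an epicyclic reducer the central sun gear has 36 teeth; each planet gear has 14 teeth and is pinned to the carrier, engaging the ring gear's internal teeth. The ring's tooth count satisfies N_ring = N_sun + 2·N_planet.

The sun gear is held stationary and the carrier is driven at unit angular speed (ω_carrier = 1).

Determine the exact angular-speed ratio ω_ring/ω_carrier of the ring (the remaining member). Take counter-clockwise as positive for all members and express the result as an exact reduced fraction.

N_ring = 36 + 2·14 = 64
36(ω_s−ω_c) = −64(ω_r−ω_c),  ω_s=0, ω_c=1
ω_r = 1 − (36/64)(0−1) = 25/16
ω_r/ω_c = 25/16

25/16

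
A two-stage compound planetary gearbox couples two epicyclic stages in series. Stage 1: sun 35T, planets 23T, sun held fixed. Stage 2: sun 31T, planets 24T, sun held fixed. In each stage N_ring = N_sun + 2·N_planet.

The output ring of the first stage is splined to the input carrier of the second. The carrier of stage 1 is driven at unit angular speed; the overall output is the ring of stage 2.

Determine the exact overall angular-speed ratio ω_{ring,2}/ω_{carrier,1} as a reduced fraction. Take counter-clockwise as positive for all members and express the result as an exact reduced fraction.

Stage 1: N_ring = 35 + 2·23 = 81
Stage 1: 35(ω_s−ω_c) = −81(ω_r−ω_c),  ω_s=0, ω_c=1
Stage 1: ω_r = 1 − (35/81)(0−1) = 116/81
  ⇒ ω_r¹/ω_c¹ = 116/81
Stage 2: N_ring = 31 + 2·24 = 79
Stage 2: 31(ω_s−ω_c) = −79(ω_r−ω_c),  ω_s=0, ω_c=1
Stage 2: ω_r = 1 − (31/79)(0−1) = 110/79
  ⇒ ω_r²/ω_c² = 110/79
Coupling ω_c² = ω_r¹ ⇒ overall = 116/81 × 110/79 = 12760/6399

12760/6399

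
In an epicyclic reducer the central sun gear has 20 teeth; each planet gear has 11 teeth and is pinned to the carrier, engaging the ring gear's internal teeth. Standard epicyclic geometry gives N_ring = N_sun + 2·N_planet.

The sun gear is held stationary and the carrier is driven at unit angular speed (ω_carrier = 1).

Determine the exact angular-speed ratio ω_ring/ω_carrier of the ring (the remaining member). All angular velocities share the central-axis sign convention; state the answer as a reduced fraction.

N_ring = 20 + 2·11 = 42
20(ω_s−ω_c) = −42(ω_r−ω_c),  ω_s=0, ω_c=1
ω_r = 1 − (20/42)(0−1) = 31/21
ω_r/ω_c = 31/21

31/21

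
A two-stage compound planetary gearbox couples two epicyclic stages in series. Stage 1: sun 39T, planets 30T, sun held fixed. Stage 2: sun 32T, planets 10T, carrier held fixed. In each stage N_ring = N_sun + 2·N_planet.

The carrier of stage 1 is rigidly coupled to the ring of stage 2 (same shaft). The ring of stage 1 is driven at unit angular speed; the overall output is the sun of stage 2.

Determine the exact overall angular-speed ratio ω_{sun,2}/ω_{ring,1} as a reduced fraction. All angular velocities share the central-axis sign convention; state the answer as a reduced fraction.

-429/368

Stage 1: N_ring = 39 + 2·30 = 99
Stage 1: 39(ω_s−ω_c) = −99(ω_r−ω_c),  ω_s=0, ω_r=1
Stage 1: 39(0−ω_c) = −99(1−ω_c)  ⇒  138ω_c = 99  ⇒  ω_c = 33/46
  ⇒ ω_c¹/ω_r¹ = 33/46
Stage 2: N_ring = 32 + 2·10 = 52
Stage 2: 32(ω_s−ω_c) = −52(ω_r−ω_c),  ω_c=0, ω_r=1
Stage 2: ω_s = 0 − (52/32)(1−0) = -13/8
  ⇒ ω_s²/ω_r² = -13/8
Coupling ω_r² = ω_c¹ ⇒ overall = 33/46 × -13/8 = -429/368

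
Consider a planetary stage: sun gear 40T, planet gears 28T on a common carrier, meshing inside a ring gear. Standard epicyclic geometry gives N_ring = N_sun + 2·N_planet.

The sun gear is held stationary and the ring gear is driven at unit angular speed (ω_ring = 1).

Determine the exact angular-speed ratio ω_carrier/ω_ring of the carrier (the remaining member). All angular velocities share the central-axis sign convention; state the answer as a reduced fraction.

12/17

N_ring = 40 + 2·28 = 96
40(ω_s−ω_c) = −96(ω_r−ω_c),  ω_s=0, ω_r=1
40(0−ω_c) = −96(1−ω_c)  ⇒  136ω_c = 96  ⇒  ω_c = 12/17
ω_c/ω_r = 12/17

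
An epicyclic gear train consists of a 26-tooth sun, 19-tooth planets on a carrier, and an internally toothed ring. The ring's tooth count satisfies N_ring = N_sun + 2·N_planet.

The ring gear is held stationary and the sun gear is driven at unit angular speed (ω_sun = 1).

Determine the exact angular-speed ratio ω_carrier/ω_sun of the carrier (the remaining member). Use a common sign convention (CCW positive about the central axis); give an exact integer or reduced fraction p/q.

N_ring = 26 + 2·19 = 64
26(ω_s−ω_c) = −64(ω_r−ω_c),  ω_r=0, ω_s=1
26(1−ω_c) = −64(0−ω_c)  ⇒  90ω_c = 26  ⇒  ω_c = 13/45
ω_c/ω_s = 13/45

13/45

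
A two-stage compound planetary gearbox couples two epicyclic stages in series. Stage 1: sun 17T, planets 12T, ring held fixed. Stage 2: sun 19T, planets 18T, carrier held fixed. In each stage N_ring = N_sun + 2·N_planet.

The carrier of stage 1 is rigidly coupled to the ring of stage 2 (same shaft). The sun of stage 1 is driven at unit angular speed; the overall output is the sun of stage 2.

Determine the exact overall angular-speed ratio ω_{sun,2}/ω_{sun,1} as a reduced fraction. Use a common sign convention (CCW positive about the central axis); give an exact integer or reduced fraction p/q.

Stage 1: N_ring = 17 + 2·12 = 41
Stage 1: 17(ω_s−ω_c) = −41(ω_r−ω_c),  ω_r=0, ω_s=1
Stage 1: 17(1−ω_c) = −41(0−ω_c)  ⇒  58ω_c = 17  ⇒  ω_c = 17/58
  ⇒ ω_c¹/ω_s¹ = 17/58
Stage 2: N_ring = 19 + 2·18 = 55
Stage 2: 19(ω_s−ω_c) = −55(ω_r−ω_c),  ω_c=0, ω_r=1
Stage 2: ω_s = 0 − (55/19)(1−0) = -55/19
  ⇒ ω_s²/ω_r² = -55/19
Coupling ω_r² = ω_c¹ ⇒ overall = 17/58 × -55/19 = -935/1102

-935/1102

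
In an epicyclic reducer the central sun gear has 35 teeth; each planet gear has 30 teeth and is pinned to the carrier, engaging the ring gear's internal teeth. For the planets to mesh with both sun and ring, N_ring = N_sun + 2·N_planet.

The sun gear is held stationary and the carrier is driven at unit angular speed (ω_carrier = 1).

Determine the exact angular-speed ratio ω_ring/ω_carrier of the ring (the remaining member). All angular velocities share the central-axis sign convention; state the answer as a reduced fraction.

N_ring = 35 + 2·30 = 95
35(ω_s−ω_c) = −95(ω_r−ω_c),  ω_s=0, ω_c=1
ω_r = 1 − (35/95)(0−1) = 26/19
ω_r/ω_c = 26/19

26/19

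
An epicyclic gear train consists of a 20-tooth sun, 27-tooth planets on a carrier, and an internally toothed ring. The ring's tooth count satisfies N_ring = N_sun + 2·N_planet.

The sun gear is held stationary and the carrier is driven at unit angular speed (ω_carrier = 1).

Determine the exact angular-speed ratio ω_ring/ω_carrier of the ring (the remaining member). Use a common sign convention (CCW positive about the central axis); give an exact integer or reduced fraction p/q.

N_ring = 20 + 2·27 = 74
20(ω_s−ω_c) = −74(ω_r−ω_c),  ω_s=0, ω_c=1
ω_r = 1 − (20/74)(0−1) = 47/37
ω_r/ω_c = 47/37

47/37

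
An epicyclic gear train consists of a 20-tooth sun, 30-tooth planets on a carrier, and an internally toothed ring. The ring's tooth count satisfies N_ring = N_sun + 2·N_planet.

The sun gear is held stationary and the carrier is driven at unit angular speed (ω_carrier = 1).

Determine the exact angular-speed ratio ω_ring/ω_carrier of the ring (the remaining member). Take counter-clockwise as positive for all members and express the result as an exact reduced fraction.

N_ring = 20 + 2·30 = 80
20(ω_s−ω_c) = −80(ω_r−ω_c),  ω_s=0, ω_c=1
ω_r = 1 − (20/80)(0−1) = 5/4
ω_r/ω_c = 5/4

5/4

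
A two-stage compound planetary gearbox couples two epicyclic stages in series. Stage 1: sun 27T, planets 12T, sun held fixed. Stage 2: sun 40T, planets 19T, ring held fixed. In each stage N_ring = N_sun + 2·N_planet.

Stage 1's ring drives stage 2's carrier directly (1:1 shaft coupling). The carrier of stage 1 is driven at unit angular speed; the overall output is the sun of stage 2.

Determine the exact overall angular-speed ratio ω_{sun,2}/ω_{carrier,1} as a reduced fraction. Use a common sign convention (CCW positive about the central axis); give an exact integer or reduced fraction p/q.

767/170

Stage 1: N_ring = 27 + 2·12 = 51
Stage 1: 27(ω_s−ω_c) = −51(ω_r−ω_c),  ω_s=0, ω_c=1
Stage 1: ω_r = 1 − (27/51)(0−1) = 26/17
  ⇒ ω_r¹/ω_c¹ = 26/17
Stage 2: N_ring = 40 + 2·19 = 78
Stage 2: 40(ω_s−ω_c) = −78(ω_r−ω_c),  ω_r=0, ω_c=1
Stage 2: ω_s = 1 − (78/40)(0−1) = 59/20
  ⇒ ω_s²/ω_c² = 59/20
Coupling ω_c² = ω_r¹ ⇒ overall = 26/17 × 59/20 = 767/170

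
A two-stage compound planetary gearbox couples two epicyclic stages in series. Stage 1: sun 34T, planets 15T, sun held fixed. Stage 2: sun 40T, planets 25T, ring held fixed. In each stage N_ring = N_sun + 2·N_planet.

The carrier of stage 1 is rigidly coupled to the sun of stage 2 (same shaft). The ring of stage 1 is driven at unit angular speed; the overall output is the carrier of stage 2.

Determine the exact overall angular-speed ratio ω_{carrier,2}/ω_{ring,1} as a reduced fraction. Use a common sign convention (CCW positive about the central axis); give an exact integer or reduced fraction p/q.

128/637

Stage 1: N_ring = 34 + 2·15 = 64
Stage 1: 34(ω_s−ω_c) = −64(ω_r−ω_c),  ω_s=0, ω_r=1
Stage 1: 34(0−ω_c) = −64(1−ω_c)  ⇒  98ω_c = 64  ⇒  ω_c = 32/49
  ⇒ ω_c¹/ω_r¹ = 32/49
Stage 2: N_ring = 40 + 2·25 = 90
Stage 2: 40(ω_s−ω_c) = −90(ω_r−ω_c),  ω_r=0, ω_s=1
Stage 2: 40(1−ω_c) = −90(0−ω_c)  ⇒  130ω_c = 40  ⇒  ω_c = 4/13
  ⇒ ω_c²/ω_s² = 4/13
Coupling ω_s² = ω_c¹ ⇒ overall = 32/49 × 4/13 = 128/637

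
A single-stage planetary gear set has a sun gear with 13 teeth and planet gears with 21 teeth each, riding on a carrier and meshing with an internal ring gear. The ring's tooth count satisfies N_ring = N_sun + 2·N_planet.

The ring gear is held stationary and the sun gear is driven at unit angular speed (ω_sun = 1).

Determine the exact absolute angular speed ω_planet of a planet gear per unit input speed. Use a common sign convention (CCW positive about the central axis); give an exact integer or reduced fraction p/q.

N_ring = 13 + 2·21 = 55
13(ω_s−ω_c) = −55(ω_r−ω_c),  ω_r=0, ω_s=1
13(1−ω_c) = −55(0−ω_c)  ⇒  68ω_c = 13  ⇒  ω_c = 13/68
sun–planet: 13·(1−13/68) = −21·(ω_p−ω_c)  ⇒  ω_p−ω_c = −(13/21)·(55/68) = -715/1428
ω_p = 13/68 − 715/1428 = -13/42

-13/42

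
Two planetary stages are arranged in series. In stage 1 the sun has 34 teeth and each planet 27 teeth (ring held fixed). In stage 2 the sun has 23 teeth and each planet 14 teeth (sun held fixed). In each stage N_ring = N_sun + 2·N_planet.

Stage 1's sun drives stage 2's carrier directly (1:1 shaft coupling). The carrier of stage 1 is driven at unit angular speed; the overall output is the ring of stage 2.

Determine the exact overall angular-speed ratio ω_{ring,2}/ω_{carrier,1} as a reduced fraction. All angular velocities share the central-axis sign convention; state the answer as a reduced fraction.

Stage 1: N_ring = 34 + 2·27 = 88
Stage 1: 34(ω_s−ω_c) = −88(ω_r−ω_c),  ω_r=0, ω_c=1
Stage 1: ω_s = 1 − (88/34)(0−1) = 61/17
  ⇒ ω_s¹/ω_c¹ = 61/17
Stage 2: N_ring = 23 + 2·14 = 51
Stage 2: 23(ω_s−ω_c) = −51(ω_r−ω_c),  ω_s=0, ω_c=1
Stage 2: ω_r = 1 − (23/51)(0−1) = 74/51
  ⇒ ω_r²/ω_c² = 74/51
Coupling ω_c² = ω_s¹ ⇒ overall = 61/17 × 74/51 = 4514/867

4514/867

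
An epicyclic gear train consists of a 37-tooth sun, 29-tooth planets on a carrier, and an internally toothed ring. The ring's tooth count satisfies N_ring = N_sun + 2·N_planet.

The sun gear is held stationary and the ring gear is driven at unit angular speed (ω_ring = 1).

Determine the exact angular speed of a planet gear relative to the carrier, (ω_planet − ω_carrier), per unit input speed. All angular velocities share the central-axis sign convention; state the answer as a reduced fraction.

3515/3828

N_ring = 37 + 2·29 = 95
37(ω_s−ω_c) = −95(ω_r−ω_c),  ω_s=0, ω_r=1
37(0−ω_c) = −95(1−ω_c)  ⇒  132ω_c = 95  ⇒  ω_c = 95/132
sun–planet: 37·(0−95/132) = −29·(ω_p−ω_c)  ⇒  ω_p−ω_c = −(37/29)·(-95/132) = 3515/3828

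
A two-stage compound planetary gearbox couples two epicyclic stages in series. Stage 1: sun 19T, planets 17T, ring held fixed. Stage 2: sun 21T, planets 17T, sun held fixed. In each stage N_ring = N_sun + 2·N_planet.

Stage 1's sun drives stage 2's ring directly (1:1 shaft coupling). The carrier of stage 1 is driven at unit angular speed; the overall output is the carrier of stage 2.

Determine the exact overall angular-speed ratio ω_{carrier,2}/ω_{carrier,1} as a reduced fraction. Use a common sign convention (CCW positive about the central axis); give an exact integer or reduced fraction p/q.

Stage 1: N_ring = 19 + 2·17 = 53
Stage 1: 19(ω_s−ω_c) = −53(ω_r−ω_c),  ω_r=0, ω_c=1
Stage 1: ω_s = 1 − (53/19)(0−1) = 72/19
  ⇒ ω_s¹/ω_c¹ = 72/19
Stage 2: N_ring = 21 + 2·17 = 55
Stage 2: 21(ω_s−ω_c) = −55(ω_r−ω_c),  ω_s=0, ω_r=1
Stage 2: 21(0−ω_c) = −55(1−ω_c)  ⇒  76ω_c = 55  ⇒  ω_c = 55/76
  ⇒ ω_c²/ω_r² = 55/76
Coupling ω_r² = ω_s¹ ⇒ overall = 72/19 × 55/76 = 990/361

990/361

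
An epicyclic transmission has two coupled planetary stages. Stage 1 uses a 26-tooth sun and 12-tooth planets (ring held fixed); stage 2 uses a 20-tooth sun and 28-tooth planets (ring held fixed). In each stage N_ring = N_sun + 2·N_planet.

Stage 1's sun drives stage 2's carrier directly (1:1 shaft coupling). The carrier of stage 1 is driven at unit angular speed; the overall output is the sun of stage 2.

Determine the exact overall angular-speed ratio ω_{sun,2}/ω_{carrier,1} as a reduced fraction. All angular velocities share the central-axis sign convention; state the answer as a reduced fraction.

912/65

Stage 1: N_ring = 26 + 2·12 = 50
Stage 1: 26(ω_s−ω_c) = −50(ω_r−ω_c),  ω_r=0, ω_c=1
Stage 1: ω_s = 1 − (50/26)(0−1) = 38/13
  ⇒ ω_s¹/ω_c¹ = 38/13
Stage 2: N_ring = 20 + 2·28 = 76
Stage 2: 20(ω_s−ω_c) = −76(ω_r−ω_c),  ω_r=0, ω_c=1
Stage 2: ω_s = 1 − (76/20)(0−1) = 24/5
  ⇒ ω_s²/ω_c² = 24/5
Coupling ω_c² = ω_s¹ ⇒ overall = 38/13 × 24/5 = 912/65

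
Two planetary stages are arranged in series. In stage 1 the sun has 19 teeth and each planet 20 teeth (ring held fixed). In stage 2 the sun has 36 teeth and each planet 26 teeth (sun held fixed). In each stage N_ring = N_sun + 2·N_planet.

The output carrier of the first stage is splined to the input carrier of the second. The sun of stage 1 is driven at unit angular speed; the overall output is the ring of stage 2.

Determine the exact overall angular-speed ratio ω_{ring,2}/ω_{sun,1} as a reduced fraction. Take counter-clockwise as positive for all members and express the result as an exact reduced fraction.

Stage 1: N_ring = 19 + 2·20 = 59
Stage 1: 19(ω_s−ω_c) = −59(ω_r−ω_c),  ω_r=0, ω_s=1
Stage 1: 19(1−ω_c) = −59(0−ω_c)  ⇒  78ω_c = 19  ⇒  ω_c = 19/78
  ⇒ ω_c¹/ω_s¹ = 19/78
Stage 2: N_ring = 36 + 2·26 = 88
Stage 2: 36(ω_s−ω_c) = −88(ω_r−ω_c),  ω_s=0, ω_c=1
Stage 2: ω_r = 1 − (36/88)(0−1) = 31/22
  ⇒ ω_r²/ω_c² = 31/22
Coupling ω_c² = ω_c¹ ⇒ overall = 19/78 × 31/22 = 589/1716

589/1716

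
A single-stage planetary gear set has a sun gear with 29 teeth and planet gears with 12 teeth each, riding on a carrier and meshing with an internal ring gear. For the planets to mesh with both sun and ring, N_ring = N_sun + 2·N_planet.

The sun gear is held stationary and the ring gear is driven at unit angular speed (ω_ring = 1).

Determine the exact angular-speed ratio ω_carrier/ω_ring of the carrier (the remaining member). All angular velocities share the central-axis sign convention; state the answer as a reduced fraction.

N_ring = 29 + 2·12 = 53
29(ω_s−ω_c) = −53(ω_r−ω_c),  ω_s=0, ω_r=1
29(0−ω_c) = −53(1−ω_c)  ⇒  82ω_c = 53  ⇒  ω_c = 53/82
ω_c/ω_r = 53/82

53/82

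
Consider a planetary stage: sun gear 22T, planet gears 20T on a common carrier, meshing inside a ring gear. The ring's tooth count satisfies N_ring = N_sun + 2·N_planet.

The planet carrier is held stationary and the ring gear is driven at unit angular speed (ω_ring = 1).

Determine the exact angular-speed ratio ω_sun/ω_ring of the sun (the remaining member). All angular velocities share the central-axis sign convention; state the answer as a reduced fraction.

N_ring = 22 + 2·20 = 62
22(ω_s−ω_c) = −62(ω_r−ω_c),  ω_c=0, ω_r=1
ω_s = 0 − (62/22)(1−0) = -31/11
ω_s/ω_r = -31/11

-31/11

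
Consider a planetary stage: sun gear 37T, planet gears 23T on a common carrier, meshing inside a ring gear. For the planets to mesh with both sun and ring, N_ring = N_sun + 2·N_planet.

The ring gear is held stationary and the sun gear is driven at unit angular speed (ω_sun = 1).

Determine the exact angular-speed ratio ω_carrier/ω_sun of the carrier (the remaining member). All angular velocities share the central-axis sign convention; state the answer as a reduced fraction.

37/120

N_ring = 37 + 2·23 = 83
37(ω_s−ω_c) = −83(ω_r−ω_c),  ω_r=0, ω_s=1
37(1−ω_c) = −83(0−ω_c)  ⇒  120ω_c = 37  ⇒  ω_c = 37/120
ω_c/ω_s = 37/120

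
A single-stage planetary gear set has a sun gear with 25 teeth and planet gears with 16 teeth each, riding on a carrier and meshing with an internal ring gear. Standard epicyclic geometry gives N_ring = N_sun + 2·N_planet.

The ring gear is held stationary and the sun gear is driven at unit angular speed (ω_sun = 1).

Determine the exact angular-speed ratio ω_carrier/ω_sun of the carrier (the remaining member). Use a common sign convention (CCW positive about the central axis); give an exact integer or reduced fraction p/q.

N_ring = 25 + 2·16 = 57
25(ω_s−ω_c) = −57(ω_r−ω_c),  ω_r=0, ω_s=1
25(1−ω_c) = −57(0−ω_c)  ⇒  82ω_c = 25  ⇒  ω_c = 25/82
ω_c/ω_s = 25/82

25/82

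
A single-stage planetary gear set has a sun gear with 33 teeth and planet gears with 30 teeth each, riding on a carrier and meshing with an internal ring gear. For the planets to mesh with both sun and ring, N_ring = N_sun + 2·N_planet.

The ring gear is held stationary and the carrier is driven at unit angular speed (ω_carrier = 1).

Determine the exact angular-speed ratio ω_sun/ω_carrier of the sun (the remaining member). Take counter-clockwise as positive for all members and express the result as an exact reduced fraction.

42/11

N_ring = 33 + 2·30 = 93
33(ω_s−ω_c) = −93(ω_r−ω_c),  ω_r=0, ω_c=1
ω_s = 1 − (93/33)(0−1) = 42/11
ω_s/ω_c = 42/11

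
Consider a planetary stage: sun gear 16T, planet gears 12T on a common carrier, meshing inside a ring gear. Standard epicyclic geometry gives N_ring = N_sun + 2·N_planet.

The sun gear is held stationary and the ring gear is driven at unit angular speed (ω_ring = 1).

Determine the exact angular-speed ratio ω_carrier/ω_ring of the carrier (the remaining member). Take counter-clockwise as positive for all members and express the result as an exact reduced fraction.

5/7

N_ring = 16 + 2·12 = 40
16(ω_s−ω_c) = −40(ω_r−ω_c),  ω_s=0, ω_r=1
16(0−ω_c) = −40(1−ω_c)  ⇒  56ω_c = 40  ⇒  ω_c = 5/7
ω_c/ω_r = 5/7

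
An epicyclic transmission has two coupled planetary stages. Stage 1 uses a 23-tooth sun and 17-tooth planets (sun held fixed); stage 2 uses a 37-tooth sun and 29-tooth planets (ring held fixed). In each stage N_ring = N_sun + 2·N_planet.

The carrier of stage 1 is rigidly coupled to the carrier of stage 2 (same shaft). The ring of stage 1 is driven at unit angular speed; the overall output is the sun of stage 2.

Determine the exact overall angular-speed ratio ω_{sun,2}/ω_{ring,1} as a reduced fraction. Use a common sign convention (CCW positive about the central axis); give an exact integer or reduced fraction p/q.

Stage 1: N_ring = 23 + 2·17 = 57
Stage 1: 23(ω_s−ω_c) = −57(ω_r−ω_c),  ω_s=0, ω_r=1
Stage 1: 23(0−ω_c) = −57(1−ω_c)  ⇒  80ω_c = 57  ⇒  ω_c = 57/80
  ⇒ ω_c¹/ω_r¹ = 57/80
Stage 2: N_ring = 37 + 2·29 = 95
Stage 2: 37(ω_s−ω_c) = −95(ω_r−ω_c),  ω_r=0, ω_c=1
Stage 2: ω_s = 1 − (95/37)(0−1) = 132/37
  ⇒ ω_s²/ω_c² = 132/37
Coupling ω_c² = ω_c¹ ⇒ overall = 57/80 × 132/37 = 1881/740

1881/740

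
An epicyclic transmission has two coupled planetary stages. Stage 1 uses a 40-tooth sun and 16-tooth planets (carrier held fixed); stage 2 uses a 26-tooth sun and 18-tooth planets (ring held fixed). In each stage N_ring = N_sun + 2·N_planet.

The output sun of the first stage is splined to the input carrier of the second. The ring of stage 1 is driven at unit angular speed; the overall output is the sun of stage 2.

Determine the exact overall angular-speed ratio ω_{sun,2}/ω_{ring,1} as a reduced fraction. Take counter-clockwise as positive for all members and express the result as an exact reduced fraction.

-396/65

Stage 1: N_ring = 40 + 2·16 = 72
Stage 1: 40(ω_s−ω_c) = −72(ω_r−ω_c),  ω_c=0, ω_r=1
Stage 1: ω_s = 0 − (72/40)(1−0) = -9/5
  ⇒ ω_s¹/ω_r¹ = -9/5
Stage 2: N_ring = 26 + 2·18 = 62
Stage 2: 26(ω_s−ω_c) = −62(ω_r−ω_c),  ω_r=0, ω_c=1
Stage 2: ω_s = 1 − (62/26)(0−1) = 44/13
  ⇒ ω_s²/ω_c² = 44/13
Coupling ω_c² = ω_s¹ ⇒ overall = -9/5 × 44/13 = -396/65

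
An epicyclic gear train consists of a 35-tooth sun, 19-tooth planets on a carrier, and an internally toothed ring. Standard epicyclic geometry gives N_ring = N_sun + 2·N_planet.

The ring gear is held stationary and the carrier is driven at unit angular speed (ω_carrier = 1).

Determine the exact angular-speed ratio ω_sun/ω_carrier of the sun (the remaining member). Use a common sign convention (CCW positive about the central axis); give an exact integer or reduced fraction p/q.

N_ring = 35 + 2·19 = 73
35(ω_s−ω_c) = −73(ω_r−ω_c),  ω_r=0, ω_c=1
ω_s = 1 − (73/35)(0−1) = 108/35
ω_s/ω_c = 108/35

108/35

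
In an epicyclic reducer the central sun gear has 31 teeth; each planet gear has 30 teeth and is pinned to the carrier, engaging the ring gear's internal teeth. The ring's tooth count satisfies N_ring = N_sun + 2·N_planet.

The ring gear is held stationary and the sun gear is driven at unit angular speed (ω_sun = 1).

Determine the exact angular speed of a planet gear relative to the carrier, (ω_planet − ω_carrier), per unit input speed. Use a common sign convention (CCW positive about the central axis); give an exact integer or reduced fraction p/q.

-2821/3660

N_ring = 31 + 2·30 = 91
31(ω_s−ω_c) = −91(ω_r−ω_c),  ω_r=0, ω_s=1
31(1−ω_c) = −91(0−ω_c)  ⇒  122ω_c = 31  ⇒  ω_c = 31/122
sun–planet: 31·(1−31/122) = −30·(ω_p−ω_c)  ⇒  ω_p−ω_c = −(31/30)·(91/122) = -2821/3660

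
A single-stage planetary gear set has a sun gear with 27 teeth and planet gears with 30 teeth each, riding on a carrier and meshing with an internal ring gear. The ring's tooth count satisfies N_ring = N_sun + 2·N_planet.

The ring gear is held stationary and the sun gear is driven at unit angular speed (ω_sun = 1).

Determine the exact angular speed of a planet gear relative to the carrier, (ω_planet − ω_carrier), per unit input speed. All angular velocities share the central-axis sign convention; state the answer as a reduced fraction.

N_ring = 27 + 2·30 = 87
27(ω_s−ω_c) = −87(ω_r−ω_c),  ω_r=0, ω_s=1
27(1−ω_c) = −87(0−ω_c)  ⇒  114ω_c = 27  ⇒  ω_c = 9/38
sun–planet: 27·(1−9/38) = −30·(ω_p−ω_c)  ⇒  ω_p−ω_c = −(27/30)·(29/38) = -261/380

-261/380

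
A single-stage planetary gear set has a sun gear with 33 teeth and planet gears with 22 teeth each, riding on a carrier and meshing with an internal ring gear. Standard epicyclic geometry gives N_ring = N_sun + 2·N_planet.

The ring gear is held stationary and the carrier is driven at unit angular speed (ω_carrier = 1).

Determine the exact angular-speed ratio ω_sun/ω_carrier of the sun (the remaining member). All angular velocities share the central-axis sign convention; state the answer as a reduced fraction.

N_ring = 33 + 2·22 = 77
33(ω_s−ω_c) = −77(ω_r−ω_c),  ω_r=0, ω_c=1
ω_s = 1 − (77/33)(0−1) = 10/3
ω_s/ω_c = 10/3

10/3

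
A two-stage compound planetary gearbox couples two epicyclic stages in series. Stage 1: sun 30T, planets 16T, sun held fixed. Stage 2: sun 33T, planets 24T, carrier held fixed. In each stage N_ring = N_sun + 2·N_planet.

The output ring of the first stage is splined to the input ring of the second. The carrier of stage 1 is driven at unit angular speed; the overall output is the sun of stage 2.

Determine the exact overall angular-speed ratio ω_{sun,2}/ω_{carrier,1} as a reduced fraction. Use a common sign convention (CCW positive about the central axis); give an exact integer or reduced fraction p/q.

-1242/341

Stage 1: N_ring = 30 + 2·16 = 62
Stage 1: 30(ω_s−ω_c) = −62(ω_r−ω_c),  ω_s=0, ω_c=1
Stage 1: ω_r = 1 − (30/62)(0−1) = 46/31
  ⇒ ω_r¹/ω_c¹ = 46/31
Stage 2: N_ring = 33 + 2·24 = 81
Stage 2: 33(ω_s−ω_c) = −81(ω_r−ω_c),  ω_c=0, ω_r=1
Stage 2: ω_s = 0 − (81/33)(1−0) = -27/11
  ⇒ ω_s²/ω_r² = -27/11
Coupling ω_r² = ω_r¹ ⇒ overall = 46/31 × -27/11 = -1242/341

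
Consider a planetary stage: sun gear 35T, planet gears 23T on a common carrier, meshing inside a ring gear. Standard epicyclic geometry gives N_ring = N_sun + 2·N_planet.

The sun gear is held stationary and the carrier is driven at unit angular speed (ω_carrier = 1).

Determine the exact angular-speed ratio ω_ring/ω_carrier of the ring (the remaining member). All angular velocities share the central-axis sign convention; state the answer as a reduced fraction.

116/81

N_ring = 35 + 2·23 = 81
35(ω_s−ω_c) = −81(ω_r−ω_c),  ω_s=0, ω_c=1
ω_r = 1 − (35/81)(0−1) = 116/81
ω_r/ω_c = 116/81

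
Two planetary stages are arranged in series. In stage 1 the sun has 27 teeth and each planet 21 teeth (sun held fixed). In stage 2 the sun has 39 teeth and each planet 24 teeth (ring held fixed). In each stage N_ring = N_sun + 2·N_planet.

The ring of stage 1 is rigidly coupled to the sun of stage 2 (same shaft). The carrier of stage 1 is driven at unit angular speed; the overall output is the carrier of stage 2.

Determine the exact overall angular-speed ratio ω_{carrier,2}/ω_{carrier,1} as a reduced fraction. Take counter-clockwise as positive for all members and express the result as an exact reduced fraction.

208/483

Stage 1: N_ring = 27 + 2·21 = 69
Stage 1: 27(ω_s−ω_c) = −69(ω_r−ω_c),  ω_s=0, ω_c=1
Stage 1: ω_r = 1 − (27/69)(0−1) = 32/23
  ⇒ ω_r¹/ω_c¹ = 32/23
Stage 2: N_ring = 39 + 2·24 = 87
Stage 2: 39(ω_s−ω_c) = −87(ω_r−ω_c),  ω_r=0, ω_s=1
Stage 2: 39(1−ω_c) = −87(0−ω_c)  ⇒  126ω_c = 39  ⇒  ω_c = 13/42
  ⇒ ω_c²/ω_s² = 13/42
Coupling ω_s² = ω_r¹ ⇒ overall = 32/23 × 13/42 = 208/483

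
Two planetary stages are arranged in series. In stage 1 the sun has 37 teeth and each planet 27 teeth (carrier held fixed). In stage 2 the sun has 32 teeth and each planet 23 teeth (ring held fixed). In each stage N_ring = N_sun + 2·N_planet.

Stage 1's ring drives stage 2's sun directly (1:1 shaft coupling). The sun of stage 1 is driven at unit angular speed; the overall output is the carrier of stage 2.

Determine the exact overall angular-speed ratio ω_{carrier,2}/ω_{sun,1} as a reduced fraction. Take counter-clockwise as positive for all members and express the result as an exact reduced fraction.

Stage 1: N_ring = 37 + 2·27 = 91
Stage 1: 37(ω_s−ω_c) = −91(ω_r−ω_c),  ω_c=0, ω_s=1
Stage 1: ω_r = 0 − (37/91)(1−0) = -37/91
  ⇒ ω_r¹/ω_s¹ = -37/91
Stage 2: N_ring = 32 + 2·23 = 78
Stage 2: 32(ω_s−ω_c) = −78(ω_r−ω_c),  ω_r=0, ω_s=1
Stage 2: 32(1−ω_c) = −78(0−ω_c)  ⇒  110ω_c = 32  ⇒  ω_c = 16/55
  ⇒ ω_c²/ω_s² = 16/55
Coupling ω_s² = ω_r¹ ⇒ overall = -37/91 × 16/55 = -592/5005

-592/5005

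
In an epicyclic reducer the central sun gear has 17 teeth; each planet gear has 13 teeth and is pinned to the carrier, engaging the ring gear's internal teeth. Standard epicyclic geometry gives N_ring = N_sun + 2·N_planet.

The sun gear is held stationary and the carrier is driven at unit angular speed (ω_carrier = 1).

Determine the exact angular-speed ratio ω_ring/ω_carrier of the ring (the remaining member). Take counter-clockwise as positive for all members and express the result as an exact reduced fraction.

N_ring = 17 + 2·13 = 43
17(ω_s−ω_c) = −43(ω_r−ω_c),  ω_s=0, ω_c=1
ω_r = 1 − (17/43)(0−1) = 60/43
ω_r/ω_c = 60/43

60/43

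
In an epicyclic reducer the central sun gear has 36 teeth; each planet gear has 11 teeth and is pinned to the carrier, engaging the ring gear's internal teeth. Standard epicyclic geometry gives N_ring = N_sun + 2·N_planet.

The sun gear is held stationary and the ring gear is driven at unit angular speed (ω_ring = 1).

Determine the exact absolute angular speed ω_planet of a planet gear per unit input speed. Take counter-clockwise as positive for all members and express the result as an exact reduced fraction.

29/11

N_ring = 36 + 2·11 = 58
36(ω_s−ω_c) = −58(ω_r−ω_c),  ω_s=0, ω_r=1
36(0−ω_c) = −58(1−ω_c)  ⇒  94ω_c = 58  ⇒  ω_c = 29/47
sun–planet: 36·(0−29/47) = −11·(ω_p−ω_c)  ⇒  ω_p−ω_c = −(36/11)·(-29/47) = 1044/517
ω_p = 29/47 + 1044/517 = 29/11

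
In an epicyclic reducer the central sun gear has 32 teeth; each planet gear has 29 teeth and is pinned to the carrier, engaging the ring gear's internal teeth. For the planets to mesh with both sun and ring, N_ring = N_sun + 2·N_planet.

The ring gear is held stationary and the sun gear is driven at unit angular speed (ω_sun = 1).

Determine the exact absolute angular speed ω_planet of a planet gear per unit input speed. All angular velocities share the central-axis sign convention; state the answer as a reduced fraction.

N_ring = 32 + 2·29 = 90
32(ω_s−ω_c) = −90(ω_r−ω_c),  ω_r=0, ω_s=1
32(1−ω_c) = −90(0−ω_c)  ⇒  122ω_c = 32  ⇒  ω_c = 16/61
sun–planet: 32·(1−16/61) = −29·(ω_p−ω_c)  ⇒  ω_p−ω_c = −(32/29)·(45/61) = -1440/1769
ω_p = 16/61 − 1440/1769 = -16/29

-16/29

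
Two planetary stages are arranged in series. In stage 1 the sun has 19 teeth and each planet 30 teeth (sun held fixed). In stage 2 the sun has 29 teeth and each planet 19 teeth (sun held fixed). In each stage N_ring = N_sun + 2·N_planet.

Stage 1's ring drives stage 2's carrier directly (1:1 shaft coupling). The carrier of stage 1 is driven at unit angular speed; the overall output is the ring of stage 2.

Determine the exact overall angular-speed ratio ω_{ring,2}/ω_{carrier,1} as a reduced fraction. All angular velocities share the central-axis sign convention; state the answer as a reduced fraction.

Stage 1: N_ring = 19 + 2·30 = 79
Stage 1: 19(ω_s−ω_c) = −79(ω_r−ω_c),  ω_s=0, ω_c=1
Stage 1: ω_r = 1 − (19/79)(0−1) = 98/79
  ⇒ ω_r¹/ω_c¹ = 98/79
Stage 2: N_ring = 29 + 2·19 = 67
Stage 2: 29(ω_s−ω_c) = −67(ω_r−ω_c),  ω_s=0, ω_c=1
Stage 2: ω_r = 1 − (29/67)(0−1) = 96/67
  ⇒ ω_r²/ω_c² = 96/67
Coupling ω_c² = ω_r¹ ⇒ overall = 98/79 × 96/67 = 9408/5293

9408/5293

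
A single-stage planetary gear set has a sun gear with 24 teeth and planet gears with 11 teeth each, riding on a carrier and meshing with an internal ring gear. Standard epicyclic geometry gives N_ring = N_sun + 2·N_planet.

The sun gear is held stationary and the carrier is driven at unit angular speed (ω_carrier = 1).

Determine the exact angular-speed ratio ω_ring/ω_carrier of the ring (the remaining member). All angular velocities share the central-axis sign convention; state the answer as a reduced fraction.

N_ring = 24 + 2·11 = 46
24(ω_s−ω_c) = −46(ω_r−ω_c),  ω_s=0, ω_c=1
ω_r = 1 − (24/46)(0−1) = 35/23
ω_r/ω_c = 35/23

35/23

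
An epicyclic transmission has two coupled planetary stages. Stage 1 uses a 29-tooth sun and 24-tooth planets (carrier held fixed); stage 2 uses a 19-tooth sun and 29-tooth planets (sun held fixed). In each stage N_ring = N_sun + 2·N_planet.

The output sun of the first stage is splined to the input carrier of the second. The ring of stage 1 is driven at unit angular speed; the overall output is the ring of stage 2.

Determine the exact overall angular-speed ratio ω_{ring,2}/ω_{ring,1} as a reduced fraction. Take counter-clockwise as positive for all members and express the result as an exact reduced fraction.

-96/29

Stage 1: N_ring = 29 + 2·24 = 77
Stage 1: 29(ω_s−ω_c) = −77(ω_r−ω_c),  ω_c=0, ω_r=1
Stage 1: ω_s = 0 − (77/29)(1−0) = -77/29
  ⇒ ω_s¹/ω_r¹ = -77/29
Stage 2: N_ring = 19 + 2·29 = 77
Stage 2: 19(ω_s−ω_c) = −77(ω_r−ω_c),  ω_s=0, ω_c=1
Stage 2: ω_r = 1 − (19/77)(0−1) = 96/77
  ⇒ ω_r²/ω_c² = 96/77
Coupling ω_c² = ω_s¹ ⇒ overall = -77/29 × 96/77 = -96/29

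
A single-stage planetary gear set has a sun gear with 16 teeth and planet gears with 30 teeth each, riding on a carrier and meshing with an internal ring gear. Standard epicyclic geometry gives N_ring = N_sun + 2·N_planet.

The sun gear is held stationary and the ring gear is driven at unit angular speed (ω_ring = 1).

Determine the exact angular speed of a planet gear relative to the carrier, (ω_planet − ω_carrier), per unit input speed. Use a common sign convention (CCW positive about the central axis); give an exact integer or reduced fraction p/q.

152/345

N_ring = 16 + 2·30 = 76
16(ω_s−ω_c) = −76(ω_r−ω_c),  ω_s=0, ω_r=1
16(0−ω_c) = −76(1−ω_c)  ⇒  92ω_c = 76  ⇒  ω_c = 19/23
sun–planet: 16·(0−19/23) = −30·(ω_p−ω_c)  ⇒  ω_p−ω_c = −(16/30)·(-19/23) = 152/345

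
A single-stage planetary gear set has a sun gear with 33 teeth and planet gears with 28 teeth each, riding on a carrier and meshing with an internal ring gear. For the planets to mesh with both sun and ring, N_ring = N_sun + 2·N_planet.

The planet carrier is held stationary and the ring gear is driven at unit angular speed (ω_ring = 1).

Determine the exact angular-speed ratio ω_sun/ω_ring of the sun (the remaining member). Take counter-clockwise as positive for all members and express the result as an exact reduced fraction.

-89/33

N_ring = 33 + 2·28 = 89
33(ω_s−ω_c) = −89(ω_r−ω_c),  ω_c=0, ω_r=1
ω_s = 0 − (89/33)(1−0) = -89/33
ω_s/ω_r = -89/33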